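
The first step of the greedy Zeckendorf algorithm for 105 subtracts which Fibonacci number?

89 ≤ 105 < 144, so the largest Fibonacci number not exceeding 105 is 89.

89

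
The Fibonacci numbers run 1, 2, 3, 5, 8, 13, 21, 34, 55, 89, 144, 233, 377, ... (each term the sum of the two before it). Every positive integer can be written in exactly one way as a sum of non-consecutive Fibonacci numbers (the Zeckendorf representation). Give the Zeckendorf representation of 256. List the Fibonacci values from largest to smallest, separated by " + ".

233 ≤ 256 < 377, so take 233; remainder 23
21 ≤ 23 < 34, so take 21; remainder 2
2 ≤ 2 < 3, so take 2; remainder 0
So 256 = 233 + 21 + 2, with no two terms consecutive in the sequence.

233 + 21 + 2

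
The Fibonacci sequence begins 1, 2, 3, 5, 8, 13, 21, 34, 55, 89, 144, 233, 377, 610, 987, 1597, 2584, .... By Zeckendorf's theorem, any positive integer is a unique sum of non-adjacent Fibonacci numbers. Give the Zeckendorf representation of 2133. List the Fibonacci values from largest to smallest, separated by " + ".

1597 + 377 + 144 + 13 + 2

Greedy algorithm:
take 1597 (≤ 2133); 2133 − 1597 = 536
take 377 (≤ 536); 536 − 377 = 159
take 144 (≤ 159); 159 − 144 = 15
take 13 (≤ 15); 15 − 13 = 2
take 2 (≤ 2); 2 − 2 = 0
So 2133 = 1597 + 377 + 144 + 13 + 2, with no two terms consecutive in the sequence.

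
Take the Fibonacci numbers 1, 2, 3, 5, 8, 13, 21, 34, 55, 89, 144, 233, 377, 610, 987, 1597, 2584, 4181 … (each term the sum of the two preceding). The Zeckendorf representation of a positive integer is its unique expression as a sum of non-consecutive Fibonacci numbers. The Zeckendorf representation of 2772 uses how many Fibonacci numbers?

2772 − 2584 = 188
188 − 144 = 44
44 − 34 = 10
10 − 8 = 2
2 − 2 = 0
2772 = 2584 + 144 + 34 + 8 + 2, which has 5 terms.

5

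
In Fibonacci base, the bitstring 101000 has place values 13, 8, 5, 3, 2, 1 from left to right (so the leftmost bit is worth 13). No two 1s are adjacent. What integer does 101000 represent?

18

Summing the place values of the 1 bits: 13 + 5 = 18.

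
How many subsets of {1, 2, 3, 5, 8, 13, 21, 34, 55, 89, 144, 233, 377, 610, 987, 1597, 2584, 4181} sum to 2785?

2785 = 2584+144+55+2 = 2584+144+34+21+2 = 1597+987+144+55+2 = 2584+144+34+13+8+2 = … (20 more), for 24 in all.

24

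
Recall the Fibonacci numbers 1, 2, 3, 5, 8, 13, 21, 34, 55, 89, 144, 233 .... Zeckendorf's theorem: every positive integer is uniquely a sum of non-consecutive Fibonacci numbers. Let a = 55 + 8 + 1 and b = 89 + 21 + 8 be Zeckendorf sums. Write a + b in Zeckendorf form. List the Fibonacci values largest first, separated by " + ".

144 + 34 + 3 + 1

The two numbers are 64 and 118, so their sum is 182.
Greedily peel off the largest Fibonacci term at each step:
subtract 144 from 182: 38 remains
subtract 34 from 38: 4 remains
subtract 3 from 4: 1 remains
subtract 1 from 1: 0 remains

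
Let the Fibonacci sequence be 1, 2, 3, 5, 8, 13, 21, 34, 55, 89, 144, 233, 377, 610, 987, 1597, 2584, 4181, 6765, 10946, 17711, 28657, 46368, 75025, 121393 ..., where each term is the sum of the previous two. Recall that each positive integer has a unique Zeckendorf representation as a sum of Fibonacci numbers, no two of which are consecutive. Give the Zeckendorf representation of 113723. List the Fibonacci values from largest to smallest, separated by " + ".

Greedily peel off the largest Fibonacci term at each step:
113723: greatest Fibonacci not exceeding it is 75025, leaving 38698
38698: greatest Fibonacci not exceeding it is 28657, leaving 10041
10041: greatest Fibonacci not exceeding it is 6765, leaving 3276
3276: greatest Fibonacci not exceeding it is 2584, leaving 692
692: greatest Fibonacci not exceeding it is 610, leaving 82
82: greatest Fibonacci not exceeding it is 55, leaving 27
27: greatest Fibonacci not exceeding it is 21, leaving 6
6: greatest Fibonacci not exceeding it is 5, leaving 1
1: greatest Fibonacci not exceeding it is 1, leaving 0
So 113723 = 75025 + 28657 + 6765 + 2584 + 610 + 55 + 21 + 5 + 1, with no two terms consecutive in the sequence.

75025 + 28657 + 6765 + 2584 + 610 + 55 + 21 + 5 + 1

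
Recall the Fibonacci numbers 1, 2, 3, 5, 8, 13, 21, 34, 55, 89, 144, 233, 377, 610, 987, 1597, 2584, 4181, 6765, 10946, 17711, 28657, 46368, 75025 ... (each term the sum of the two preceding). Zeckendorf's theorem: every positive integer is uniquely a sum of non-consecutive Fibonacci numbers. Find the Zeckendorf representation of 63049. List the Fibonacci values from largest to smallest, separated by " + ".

46368 + 10946 + 4181 + 987 + 377 + 144 + 34 + 8 + 3 + 1

Greedily peel off the largest Fibonacci term at each step:
largest Fibonacci ≤ 63049 is 46368; 63049 − 46368 = 16681
largest Fibonacci ≤ 16681 is 10946; 16681 − 10946 = 5735
largest Fibonacci ≤ 5735 is 4181; 5735 − 4181 = 1554
largest Fibonacci ≤ 1554 is 987; 1554 − 987 = 567
largest Fibonacci ≤ 567 is 377; 567 − 377 = 190
largest Fibonacci ≤ 190 is 144; 190 − 144 = 46
largest Fibonacci ≤ 46 is 34; 46 − 34 = 12
largest Fibonacci ≤ 12 is 8; 12 − 8 = 4
largest Fibonacci ≤ 4 is 3; 4 − 3 = 1
largest Fibonacci ≤ 1 is 1; 1 − 1 = 0
So 63049 = 46368 + 10946 + 4181 + 987 + 377 + 144 + 34 + 8 + 3 + 1, with no two terms consecutive in the sequence.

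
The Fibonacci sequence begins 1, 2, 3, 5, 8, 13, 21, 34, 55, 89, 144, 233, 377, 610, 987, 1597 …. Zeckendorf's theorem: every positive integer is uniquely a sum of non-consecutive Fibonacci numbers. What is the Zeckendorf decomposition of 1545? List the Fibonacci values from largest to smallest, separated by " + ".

987 + 377 + 144 + 34 + 3

Greedily peel off the largest Fibonacci term at each step:
1545: greatest Fibonacci not exceeding it is 987, leaving 558
558: greatest Fibonacci not exceeding it is 377, leaving 181
181: greatest Fibonacci not exceeding it is 144, leaving 37
37: greatest Fibonacci not exceeding it is 34, leaving 3
3: greatest Fibonacci not exceeding it is 3, leaving 0
So 1545 = 987 + 377 + 144 + 34 + 3, with no two terms consecutive in the sequence.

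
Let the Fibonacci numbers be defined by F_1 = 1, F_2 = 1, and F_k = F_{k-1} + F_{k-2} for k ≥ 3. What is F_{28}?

Iterating the recurrence up to F_{20} = 6765 and F_{19} = 4181:
F_{21} = F_{20} + F_{19} = 6765 + 4181 = 10946
F_{22} = F_{21} + F_{20} = 10946 + 6765 = 17711
F_{23} = F_{22} + F_{21} = 17711 + 10946 = 28657
F_{24} = F_{23} + F_{22} = 28657 + 17711 = 46368
F_{25} = F_{24} + F_{23} = 46368 + 28657 = 75025
F_{26} = F_{25} + F_{24} = 75025 + 46368 = 121393
F_{27} = F_{26} + F_{25} = 121393 + 75025 = 196418
F_{28} = F_{27} + F_{26} = 196418 + 121393 = 317811

317811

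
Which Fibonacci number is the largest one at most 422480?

317811

317811 ≤ 422480 < 514229, so the largest Fibonacci number not exceeding 422480 is 317811.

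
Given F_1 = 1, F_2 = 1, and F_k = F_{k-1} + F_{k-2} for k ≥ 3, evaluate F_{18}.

2584

Iterating the recurrence up to F_{13} = 233 and F_{12} = 144:
F_{14} = F_{13} + F_{12} = 233 + 144 = 377
F_{15} = F_{14} + F_{13} = 377 + 233 = 610
F_{16} = F_{15} + F_{14} = 610 + 377 = 987
F_{17} = F_{16} + F_{15} = 987 + 610 = 1597
F_{18} = F_{17} + F_{16} = 1597 + 987 = 2584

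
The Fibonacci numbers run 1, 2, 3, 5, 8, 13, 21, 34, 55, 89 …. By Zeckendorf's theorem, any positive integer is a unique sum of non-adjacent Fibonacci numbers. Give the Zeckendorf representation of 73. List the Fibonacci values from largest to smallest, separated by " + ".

55 + 13 + 5

Greedily peel off the largest Fibonacci term at each step:
73: greatest Fibonacci not exceeding it is 55, leaving 18
18: greatest Fibonacci not exceeding it is 13, leaving 5
5: greatest Fibonacci not exceeding it is 5, leaving 0
So 73 = 55 + 13 + 5, with no two terms consecutive in the sequence.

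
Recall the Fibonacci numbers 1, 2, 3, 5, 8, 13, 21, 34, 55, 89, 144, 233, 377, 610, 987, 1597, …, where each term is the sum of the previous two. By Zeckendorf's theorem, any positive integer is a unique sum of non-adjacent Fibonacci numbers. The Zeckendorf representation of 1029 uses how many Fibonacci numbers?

3

Greedy algorithm:
take 987 (≤ 1029); 1029 − 987 = 42
take 34 (≤ 42); 42 − 34 = 8
take 8 (≤ 8); 8 − 8 = 0
1029 = 987 + 34 + 8, which has 3 terms.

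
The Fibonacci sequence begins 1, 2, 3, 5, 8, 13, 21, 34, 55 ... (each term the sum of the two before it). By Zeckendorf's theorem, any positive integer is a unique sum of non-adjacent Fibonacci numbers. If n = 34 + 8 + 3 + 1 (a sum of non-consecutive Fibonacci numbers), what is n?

34 + 8 + 3 + 1 = 46.

46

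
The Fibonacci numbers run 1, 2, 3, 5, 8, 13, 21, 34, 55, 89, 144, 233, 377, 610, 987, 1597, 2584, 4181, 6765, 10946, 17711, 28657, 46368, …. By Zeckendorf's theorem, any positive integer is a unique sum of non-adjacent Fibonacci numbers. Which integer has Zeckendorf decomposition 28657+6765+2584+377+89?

38472

28657+6765+2584+377+89 = 38472.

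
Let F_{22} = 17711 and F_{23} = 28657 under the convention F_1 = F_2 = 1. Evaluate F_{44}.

By the doubling identity F_{2k} = F_k(2F_{k+1} − F_k): F_{44} = 17711·(2·28657 − 17711) = 17711·39603 = 701408733.

701408733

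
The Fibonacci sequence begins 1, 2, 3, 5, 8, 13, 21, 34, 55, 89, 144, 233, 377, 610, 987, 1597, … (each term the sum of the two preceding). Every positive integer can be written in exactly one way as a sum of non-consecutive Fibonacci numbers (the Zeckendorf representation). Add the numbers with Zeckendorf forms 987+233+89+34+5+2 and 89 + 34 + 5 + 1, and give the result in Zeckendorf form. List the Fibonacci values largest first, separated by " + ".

The two numbers are 1350 and 129, so their sum is 1479.
largest Fibonacci ≤ 1479 is 987; 1479 − 987 = 492
largest Fibonacci ≤ 492 is 377; 492 − 377 = 115
largest Fibonacci ≤ 115 is 89; 115 − 89 = 26
largest Fibonacci ≤ 26 is 21; 26 − 21 = 5
largest Fibonacci ≤ 5 is 5; 5 − 5 = 0

987 + 377 + 89 + 21 + 5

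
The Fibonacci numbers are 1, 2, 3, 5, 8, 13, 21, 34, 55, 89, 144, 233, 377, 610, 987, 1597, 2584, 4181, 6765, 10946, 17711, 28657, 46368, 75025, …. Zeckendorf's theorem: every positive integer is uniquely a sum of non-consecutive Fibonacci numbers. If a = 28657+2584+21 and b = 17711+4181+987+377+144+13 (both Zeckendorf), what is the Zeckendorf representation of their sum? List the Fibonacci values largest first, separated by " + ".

46368 + 6765 + 987 + 377 + 144 + 34

The two numbers are 31262 and 23413, so their sum is 54675.
Greedily peel off the largest Fibonacci term at each step:
46368 ≤ 54675 < 75025, so take 46368; remainder 8307
6765 ≤ 8307 < 10946, so take 6765; remainder 1542
987 ≤ 1542 < 1597, so take 987; remainder 555
377 ≤ 555 < 610, so take 377; remainder 178
144 ≤ 178 < 233, so take 144; remainder 34
34 ≤ 34 < 55, so take 34; remainder 0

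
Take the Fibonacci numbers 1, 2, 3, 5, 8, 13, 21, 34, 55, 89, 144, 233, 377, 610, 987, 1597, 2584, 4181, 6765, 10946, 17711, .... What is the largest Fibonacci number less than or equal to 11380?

10946 ≤ 11380 < 17711, so the largest Fibonacci number not exceeding 11380 is 10946.

10946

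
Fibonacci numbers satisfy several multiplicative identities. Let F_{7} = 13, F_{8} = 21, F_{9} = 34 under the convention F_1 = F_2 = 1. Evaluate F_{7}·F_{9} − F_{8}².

13·34 − 21² = 442 − 441 = 1. (Cassini's identity: F_{k−1}F_{k+1} − F_k² = (−1)^k.)

1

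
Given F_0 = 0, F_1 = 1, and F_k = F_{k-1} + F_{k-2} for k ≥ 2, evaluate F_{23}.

28657

Iterating the recurrence up to F_{15} = 610 and F_{14} = 377:
F_{16} = F_{15} + F_{14} = 610 + 377 = 987
F_{17} = F_{16} + F_{15} = 987 + 610 = 1597
F_{18} = F_{17} + F_{16} = 1597 + 987 = 2584
F_{19} = F_{18} + F_{17} = 2584 + 1597 = 4181
F_{20} = F_{19} + F_{18} = 4181 + 2584 = 6765
F_{21} = F_{20} + F_{19} = 6765 + 4181 = 10946
F_{22} = F_{21} + F_{20} = 10946 + 6765 = 17711
F_{23} = F_{22} + F_{21} = 17711 + 10946 = 28657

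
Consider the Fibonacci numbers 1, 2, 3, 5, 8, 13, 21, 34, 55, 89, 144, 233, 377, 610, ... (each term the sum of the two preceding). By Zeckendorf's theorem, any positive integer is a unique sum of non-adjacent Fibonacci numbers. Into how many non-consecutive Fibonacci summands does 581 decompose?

Repeatedly subtract the largest Fibonacci number that fits:
581: greatest Fibonacci not exceeding it is 377, leaving 204
204: greatest Fibonacci not exceeding it is 144, leaving 60
60: greatest Fibonacci not exceeding it is 55, leaving 5
5: greatest Fibonacci not exceeding it is 5, leaving 0
581 = 377 + 144 + 55 + 5, which has 4 terms.

4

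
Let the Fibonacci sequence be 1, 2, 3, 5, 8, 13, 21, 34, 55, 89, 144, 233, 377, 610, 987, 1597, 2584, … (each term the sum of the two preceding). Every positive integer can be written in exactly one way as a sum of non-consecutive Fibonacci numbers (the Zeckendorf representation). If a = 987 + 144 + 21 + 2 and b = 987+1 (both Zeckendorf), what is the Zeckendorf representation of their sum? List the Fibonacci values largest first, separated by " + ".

The two numbers are 1154 and 988, so their sum is 2142.
largest Fibonacci ≤ 2142 is 1597; 2142 − 1597 = 545
largest Fibonacci ≤ 545 is 377; 545 − 377 = 168
largest Fibonacci ≤ 168 is 144; 168 − 144 = 24
largest Fibonacci ≤ 24 is 21; 24 − 21 = 3
largest Fibonacci ≤ 3 is 3; 3 − 3 = 0

1597 + 377 + 144 + 21 + 3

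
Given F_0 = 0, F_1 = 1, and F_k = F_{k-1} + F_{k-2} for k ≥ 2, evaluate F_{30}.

832040

Iterating the recurrence up to F_{24} = 46368 and F_{23} = 28657:
F_{25} = F_{24} + F_{23} = 46368 + 28657 = 75025
F_{26} = F_{25} + F_{24} = 75025 + 46368 = 121393
F_{27} = F_{26} + F_{25} = 121393 + 75025 = 196418
F_{28} = F_{27} + F_{26} = 196418 + 121393 = 317811
F_{29} = F_{28} + F_{27} = 317811 + 196418 = 514229
F_{30} = F_{29} + F_{28} = 514229 + 317811 = 832040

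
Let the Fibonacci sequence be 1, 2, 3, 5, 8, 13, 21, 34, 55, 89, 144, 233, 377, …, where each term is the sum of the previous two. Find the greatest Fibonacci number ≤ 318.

233 ≤ 318 < 377, so the largest Fibonacci number not exceeding 318 is 233.

233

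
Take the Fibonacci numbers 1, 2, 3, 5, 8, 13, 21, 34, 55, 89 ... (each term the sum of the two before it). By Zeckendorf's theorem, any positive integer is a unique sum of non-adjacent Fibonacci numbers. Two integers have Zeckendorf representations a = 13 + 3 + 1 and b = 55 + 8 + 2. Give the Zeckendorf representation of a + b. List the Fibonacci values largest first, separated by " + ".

The two numbers are 17 and 65, so their sum is 82.
Greedy algorithm:
55 ≤ 82 < 89, so take 55; remainder 27
21 ≤ 27 < 34, so take 21; remainder 6
5 ≤ 6 < 8, so take 5; remainder 1
1 ≤ 1 < 2, so take 1; remainder 0

55 + 21 + 5 + 1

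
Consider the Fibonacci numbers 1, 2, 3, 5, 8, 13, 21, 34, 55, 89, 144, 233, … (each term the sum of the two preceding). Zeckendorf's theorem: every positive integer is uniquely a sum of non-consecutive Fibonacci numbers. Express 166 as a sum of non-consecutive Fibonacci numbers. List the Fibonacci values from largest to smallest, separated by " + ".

144 + 21 + 1

Repeatedly subtract the largest Fibonacci number that fits:
166 − 144 = 22
22 − 21 = 1
1 − 1 = 0
So 166 = 144 + 21 + 1, with no two terms consecutive in the sequence.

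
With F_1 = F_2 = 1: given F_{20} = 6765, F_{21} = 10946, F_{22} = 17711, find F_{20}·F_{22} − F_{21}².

-1

6765·17711 − 10946² = 119814915 − 119814916 = -1. (Cassini's identity: F_{k−1}F_{k+1} − F_k² = (−1)^k.)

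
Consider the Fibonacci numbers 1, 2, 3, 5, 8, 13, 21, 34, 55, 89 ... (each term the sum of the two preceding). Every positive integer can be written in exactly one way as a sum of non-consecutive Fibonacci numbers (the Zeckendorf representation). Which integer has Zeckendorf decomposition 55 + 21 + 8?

84

55 + 21 + 8 = 84.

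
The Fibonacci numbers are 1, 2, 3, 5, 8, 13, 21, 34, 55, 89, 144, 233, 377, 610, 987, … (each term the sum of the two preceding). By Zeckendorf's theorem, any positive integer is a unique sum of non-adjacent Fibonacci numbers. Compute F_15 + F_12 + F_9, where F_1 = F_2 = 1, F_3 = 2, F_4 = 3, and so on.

788

F_15 + F_12 + F_9 = 610 + 144 + 34 = 788.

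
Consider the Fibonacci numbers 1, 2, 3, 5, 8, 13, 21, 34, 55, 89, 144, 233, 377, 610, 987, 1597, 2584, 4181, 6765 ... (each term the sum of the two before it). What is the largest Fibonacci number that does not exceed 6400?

4181

4181 ≤ 6400 < 6765, so the largest Fibonacci number not exceeding 6400 is 4181.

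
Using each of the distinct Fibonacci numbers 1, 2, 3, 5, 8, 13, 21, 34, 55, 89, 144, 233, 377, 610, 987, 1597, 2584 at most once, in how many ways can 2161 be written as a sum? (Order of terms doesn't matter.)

2161 = 1597+377+144+34+8+1 = 1597+377+144+34+5+3+1 = 1597+377+144+21+13+8+1 = … (21 more), for 24 in all.

24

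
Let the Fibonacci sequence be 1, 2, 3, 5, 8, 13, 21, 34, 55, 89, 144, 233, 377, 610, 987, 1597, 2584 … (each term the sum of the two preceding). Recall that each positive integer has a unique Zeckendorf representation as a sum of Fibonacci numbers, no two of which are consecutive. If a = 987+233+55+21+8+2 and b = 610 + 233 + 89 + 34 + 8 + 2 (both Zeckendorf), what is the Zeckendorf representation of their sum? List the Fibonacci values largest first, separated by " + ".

The two numbers are 1306 and 976, so their sum is 2282.
Greedy algorithm:
2282 − 1597 = 685
685 − 610 = 75
75 − 55 = 20
20 − 13 = 7
7 − 5 = 2
2 − 2 = 0

1597 + 610 + 55 + 13 + 5 + 2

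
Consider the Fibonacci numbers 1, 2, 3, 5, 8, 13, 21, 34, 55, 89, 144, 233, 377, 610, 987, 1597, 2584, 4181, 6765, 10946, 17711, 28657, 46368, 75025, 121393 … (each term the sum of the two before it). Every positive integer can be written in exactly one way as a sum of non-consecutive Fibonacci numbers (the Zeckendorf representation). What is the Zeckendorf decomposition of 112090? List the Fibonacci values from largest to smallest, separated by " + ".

subtract 75025 from 112090: 37065 remains
subtract 28657 from 37065: 8408 remains
subtract 6765 from 8408: 1643 remains
subtract 1597 from 1643: 46 remains
subtract 34 from 46: 12 remains
subtract 8 from 12: 4 remains
subtract 3 from 4: 1 remains
subtract 1 from 1: 0 remains
So 112090 = 75025 + 28657 + 6765 + 1597 + 34 + 8 + 3 + 1, with no two terms consecutive in the sequence.

75025 + 28657 + 6765 + 1597 + 34 + 8 + 3 + 1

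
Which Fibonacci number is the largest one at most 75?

55

55 ≤ 75 < 89, so the largest Fibonacci number not exceeding 75 is 55.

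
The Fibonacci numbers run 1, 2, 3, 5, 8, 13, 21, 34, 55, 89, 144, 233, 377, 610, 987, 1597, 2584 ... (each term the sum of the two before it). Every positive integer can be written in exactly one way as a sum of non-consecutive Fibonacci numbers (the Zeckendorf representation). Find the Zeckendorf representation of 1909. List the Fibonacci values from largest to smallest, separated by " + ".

Repeatedly subtract the largest Fibonacci number that fits:
1597 ≤ 1909 < 2584, so take 1597; remainder 312
233 ≤ 312 < 377, so take 233; remainder 79
55 ≤ 79 < 89, so take 55; remainder 24
21 ≤ 24 < 34, so take 21; remainder 3
3 ≤ 3 < 5, so take 3; remainder 0
So 1909 = 1597 + 233 + 55 + 21 + 3, with no two terms consecutive in the sequence.

1597 + 233 + 55 + 21 + 3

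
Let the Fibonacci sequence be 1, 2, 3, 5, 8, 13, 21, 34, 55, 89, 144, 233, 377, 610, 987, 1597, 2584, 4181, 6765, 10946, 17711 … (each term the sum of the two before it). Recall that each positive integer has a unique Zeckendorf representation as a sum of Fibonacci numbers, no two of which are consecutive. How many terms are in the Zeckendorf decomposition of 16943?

Greedily peel off the largest Fibonacci term at each step:
10946 ≤ 16943 < 17711, so take 10946; remainder 5997
4181 ≤ 5997 < 6765, so take 4181; remainder 1816
1597 ≤ 1816 < 2584, so take 1597; remainder 219
144 ≤ 219 < 233, so take 144; remainder 75
55 ≤ 75 < 89, so take 55; remainder 20
13 ≤ 20 < 21, so take 13; remainder 7
5 ≤ 7 < 8, so take 5; remainder 2
2 ≤ 2 < 3, so take 2; remainder 0
16943 = 10946 + 4181 + 1597 + 144 + 55 + 13 + 5 + 2, which has 8 terms.

8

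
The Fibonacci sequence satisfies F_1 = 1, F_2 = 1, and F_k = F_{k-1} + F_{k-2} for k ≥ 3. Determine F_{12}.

Iterating the recurrence up to F_{6} = 8 and F_{5} = 5:
F_{7} = F_{6} + F_{5} = 8 + 5 = 13
F_{8} = F_{7} + F_{6} = 13 + 8 = 21
F_{9} = F_{8} + F_{7} = 21 + 13 = 34
F_{10} = F_{9} + F_{8} = 34 + 21 = 55
F_{11} = F_{10} + F_{9} = 55 + 34 = 89
F_{12} = F_{11} + F_{10} = 89 + 55 = 144

144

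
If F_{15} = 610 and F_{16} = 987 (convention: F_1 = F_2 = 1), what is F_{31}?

1346269

By F_{2k+1} = F_k² + F_{k+1}²: F_{31} = 610² + 987² = 372100 + 974169 = 1346269.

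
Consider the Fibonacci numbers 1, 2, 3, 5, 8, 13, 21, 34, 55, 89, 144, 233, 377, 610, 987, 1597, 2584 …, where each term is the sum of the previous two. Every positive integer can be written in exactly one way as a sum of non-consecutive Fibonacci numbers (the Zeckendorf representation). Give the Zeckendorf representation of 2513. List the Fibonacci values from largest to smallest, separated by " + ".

subtract 1597 from 2513: 916 remains
subtract 610 from 916: 306 remains
subtract 233 from 306: 73 remains
subtract 55 from 73: 18 remains
subtract 13 from 18: 5 remains
subtract 5 from 5: 0 remains
So 2513 = 1597 + 610 + 233 + 55 + 13 + 5, with no two terms consecutive in the sequence.

1597 + 610 + 233 + 55 + 13 + 5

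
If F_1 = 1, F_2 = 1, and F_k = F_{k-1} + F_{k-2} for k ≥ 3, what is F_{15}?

610

Iterating the recurrence up to F_{7} = 13 and F_{6} = 8:
F_{8} = F_{7} + F_{6} = 13 + 8 = 21
F_{9} = F_{8} + F_{7} = 21 + 13 = 34
F_{10} = F_{9} + F_{8} = 34 + 21 = 55
F_{11} = F_{10} + F_{9} = 55 + 34 = 89
F_{12} = F_{11} + F_{10} = 89 + 55 = 144
F_{13} = F_{12} + F_{11} = 144 + 89 = 233
F_{14} = F_{13} + F_{12} = 233 + 144 = 377
F_{15} = F_{14} + F_{13} = 377 + 233 = 610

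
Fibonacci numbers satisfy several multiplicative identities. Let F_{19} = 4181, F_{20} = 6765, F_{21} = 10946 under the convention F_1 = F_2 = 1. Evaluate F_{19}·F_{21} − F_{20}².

1

4181·10946 − 6765² = 45765226 − 45765225 = 1. (Cassini's identity: F_{k−1}F_{k+1} − F_k² = (−1)^k.)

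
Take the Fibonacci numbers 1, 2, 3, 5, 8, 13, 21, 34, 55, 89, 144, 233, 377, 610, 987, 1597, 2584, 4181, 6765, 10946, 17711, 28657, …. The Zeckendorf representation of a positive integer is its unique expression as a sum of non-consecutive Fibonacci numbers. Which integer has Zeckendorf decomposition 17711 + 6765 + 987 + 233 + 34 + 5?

25735

17711 + 6765 + 987 + 233 + 34 + 5 = 25735.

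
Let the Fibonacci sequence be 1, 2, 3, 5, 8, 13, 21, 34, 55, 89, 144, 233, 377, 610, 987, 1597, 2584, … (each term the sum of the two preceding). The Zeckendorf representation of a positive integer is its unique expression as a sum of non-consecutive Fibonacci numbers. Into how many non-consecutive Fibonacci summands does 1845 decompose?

4

1845: greatest Fibonacci not exceeding it is 1597, leaving 248
248: greatest Fibonacci not exceeding it is 233, leaving 15
15: greatest Fibonacci not exceeding it is 13, leaving 2
2: greatest Fibonacci not exceeding it is 2, leaving 0
1845 = 1597 + 233 + 13 + 2, which has 4 terms.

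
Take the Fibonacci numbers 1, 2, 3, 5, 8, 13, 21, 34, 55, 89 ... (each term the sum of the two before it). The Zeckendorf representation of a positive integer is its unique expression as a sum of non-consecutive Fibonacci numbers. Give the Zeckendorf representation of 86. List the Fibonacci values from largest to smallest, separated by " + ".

55 + 21 + 8 + 2

largest Fibonacci ≤ 86 is 55; 86 − 55 = 31
largest Fibonacci ≤ 31 is 21; 31 − 21 = 10
largest Fibonacci ≤ 10 is 8; 10 − 8 = 2
largest Fibonacci ≤ 2 is 2; 2 − 2 = 0
So 86 = 55 + 21 + 8 + 2, with no two terms consecutive in the sequence.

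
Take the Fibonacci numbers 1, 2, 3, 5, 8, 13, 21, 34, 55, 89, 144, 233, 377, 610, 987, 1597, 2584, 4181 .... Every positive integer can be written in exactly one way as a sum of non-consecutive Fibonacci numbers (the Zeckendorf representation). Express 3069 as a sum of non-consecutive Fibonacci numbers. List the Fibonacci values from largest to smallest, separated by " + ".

largest Fibonacci ≤ 3069 is 2584; 3069 − 2584 = 485
largest Fibonacci ≤ 485 is 377; 485 − 377 = 108
largest Fibonacci ≤ 108 is 89; 108 − 89 = 19
largest Fibonacci ≤ 19 is 13; 19 − 13 = 6
largest Fibonacci ≤ 6 is 5; 6 − 5 = 1
largest Fibonacci ≤ 1 is 1; 1 − 1 = 0
So 3069 = 2584 + 377 + 89 + 13 + 5 + 1, with no two terms consecutive in the sequence.

2584 + 377 + 89 + 13 + 5 + 1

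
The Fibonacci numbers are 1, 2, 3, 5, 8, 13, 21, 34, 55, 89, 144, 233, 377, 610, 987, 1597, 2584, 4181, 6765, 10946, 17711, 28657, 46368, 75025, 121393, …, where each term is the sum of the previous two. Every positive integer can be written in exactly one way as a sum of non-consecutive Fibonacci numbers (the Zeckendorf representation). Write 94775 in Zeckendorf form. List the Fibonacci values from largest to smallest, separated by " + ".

75025 + 17711 + 1597 + 377 + 55 + 8 + 2

Greedily peel off the largest Fibonacci term at each step:
subtract 75025 from 94775: 19750 remains
subtract 17711 from 19750: 2039 remains
subtract 1597 from 2039: 442 remains
subtract 377 from 442: 65 remains
subtract 55 from 65: 10 remains
subtract 8 from 10: 2 remains
subtract 2 from 2: 0 remains
So 94775 = 75025 + 17711 + 1597 + 377 + 55 + 8 + 2, with no two terms consecutive in the sequence.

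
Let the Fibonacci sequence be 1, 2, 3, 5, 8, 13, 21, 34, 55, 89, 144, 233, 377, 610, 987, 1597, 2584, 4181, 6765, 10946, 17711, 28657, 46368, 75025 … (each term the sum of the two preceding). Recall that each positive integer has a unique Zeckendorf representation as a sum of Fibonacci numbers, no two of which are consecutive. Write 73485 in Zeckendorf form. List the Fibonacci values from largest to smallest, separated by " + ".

Greedily peel off the largest Fibonacci term at each step:
largest Fibonacci ≤ 73485 is 46368; 73485 − 46368 = 27117
largest Fibonacci ≤ 27117 is 17711; 27117 − 17711 = 9406
largest Fibonacci ≤ 9406 is 6765; 9406 − 6765 = 2641
largest Fibonacci ≤ 2641 is 2584; 2641 − 2584 = 57
largest Fibonacci ≤ 57 is 55; 57 − 55 = 2
largest Fibonacci ≤ 2 is 2; 2 − 2 = 0
So 73485 = 46368 + 17711 + 6765 + 2584 + 55 + 2, with no two terms consecutive in the sequence.

46368 + 17711 + 6765 + 2584 + 55 + 2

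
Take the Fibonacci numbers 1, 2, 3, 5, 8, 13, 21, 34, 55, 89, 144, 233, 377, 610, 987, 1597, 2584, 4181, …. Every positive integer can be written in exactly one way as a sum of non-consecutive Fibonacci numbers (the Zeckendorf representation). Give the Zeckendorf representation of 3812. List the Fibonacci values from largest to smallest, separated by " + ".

Greedy algorithm:
3812: greatest Fibonacci not exceeding it is 2584, leaving 1228
1228: greatest Fibonacci not exceeding it is 987, leaving 241
241: greatest Fibonacci not exceeding it is 233, leaving 8
8: greatest Fibonacci not exceeding it is 8, leaving 0
So 3812 = 2584 + 987 + 233 + 8, with no two terms consecutive in the sequence.

2584 + 987 + 233 + 8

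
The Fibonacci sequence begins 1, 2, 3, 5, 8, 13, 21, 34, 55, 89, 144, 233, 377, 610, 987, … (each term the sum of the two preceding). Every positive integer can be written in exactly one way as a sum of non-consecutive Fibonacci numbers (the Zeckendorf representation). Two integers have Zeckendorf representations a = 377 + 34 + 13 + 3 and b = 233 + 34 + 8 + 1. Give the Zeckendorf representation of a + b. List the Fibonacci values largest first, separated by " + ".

The two numbers are 427 and 276, so their sum is 703.
Greedy algorithm:
take 610 (≤ 703); 703 − 610 = 93
take 89 (≤ 93); 93 − 89 = 4
take 3 (≤ 4); 4 − 3 = 1
take 1 (≤ 1); 1 − 1 = 0

610 + 89 + 3 + 1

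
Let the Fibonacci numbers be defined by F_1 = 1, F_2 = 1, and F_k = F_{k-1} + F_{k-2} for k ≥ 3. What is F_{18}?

2584

Iterating the recurrence up to F_{13} = 233 and F_{12} = 144:
F_{14} = F_{13} + F_{12} = 233 + 144 = 377
F_{15} = F_{14} + F_{13} = 377 + 233 = 610
F_{16} = F_{15} + F_{14} = 610 + 377 = 987
F_{17} = F_{16} + F_{15} = 987 + 610 = 1597
F_{18} = F_{17} + F_{16} = 1597 + 987 = 2584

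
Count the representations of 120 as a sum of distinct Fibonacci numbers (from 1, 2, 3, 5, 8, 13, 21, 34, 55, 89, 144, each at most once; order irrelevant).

6

Each representation comes from the Zeckendorf form by replacing some F_k with F_{k−1} + F_{k−2} where possible.
120 = 89+21+8+2 = 89+21+5+3+2 = 55+34+21+8+2 = 89+13+8+5+3+2 = … (2 more), for 6 in all.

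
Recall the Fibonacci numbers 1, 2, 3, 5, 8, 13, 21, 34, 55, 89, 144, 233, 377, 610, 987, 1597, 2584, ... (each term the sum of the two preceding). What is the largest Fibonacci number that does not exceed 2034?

1597

1597 ≤ 2034 < 2584, so the largest Fibonacci number not exceeding 2034 is 1597.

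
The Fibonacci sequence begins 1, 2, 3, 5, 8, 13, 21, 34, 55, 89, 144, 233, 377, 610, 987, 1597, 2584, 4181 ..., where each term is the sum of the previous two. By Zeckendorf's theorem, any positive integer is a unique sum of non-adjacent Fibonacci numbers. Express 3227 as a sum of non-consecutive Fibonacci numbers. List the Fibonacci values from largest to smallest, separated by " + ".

2584 + 610 + 21 + 8 + 3 + 1

largest Fibonacci ≤ 3227 is 2584; 3227 − 2584 = 643
largest Fibonacci ≤ 643 is 610; 643 − 610 = 33
largest Fibonacci ≤ 33 is 21; 33 − 21 = 12
largest Fibonacci ≤ 12 is 8; 12 − 8 = 4
largest Fibonacci ≤ 4 is 3; 4 − 3 = 1
largest Fibonacci ≤ 1 is 1; 1 − 1 = 0
So 3227 = 2584 + 610 + 21 + 8 + 3 + 1, with no two terms consecutive in the sequence.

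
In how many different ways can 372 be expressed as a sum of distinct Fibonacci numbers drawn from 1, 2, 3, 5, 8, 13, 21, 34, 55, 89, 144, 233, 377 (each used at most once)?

Each representation comes from the Zeckendorf form by replacing some F_k with F_{k−1} + F_{k−2} where possible.
372 = 233+89+34+13+3 = 233+89+34+13+2+1 = 233+89+34+8+5+3 = 233+89+34+8+5+2+1 = … (6 more), for 10 in all.

10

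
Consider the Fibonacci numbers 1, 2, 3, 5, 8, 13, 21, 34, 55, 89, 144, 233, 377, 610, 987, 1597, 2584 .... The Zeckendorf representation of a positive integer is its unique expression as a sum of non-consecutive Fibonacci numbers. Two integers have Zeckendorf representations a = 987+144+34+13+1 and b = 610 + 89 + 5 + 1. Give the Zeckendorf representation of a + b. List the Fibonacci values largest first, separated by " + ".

1597 + 233 + 34 + 13 + 5 + 2

The two numbers are 1179 and 705, so their sum is 1884.
take 1597 (≤ 1884); 1884 − 1597 = 287
take 233 (≤ 287); 287 − 233 = 54
take 34 (≤ 54); 54 − 34 = 20
take 13 (≤ 20); 20 − 13 = 7
take 5 (≤ 7); 7 − 5 = 2
take 2 (≤ 2); 2 − 2 = 0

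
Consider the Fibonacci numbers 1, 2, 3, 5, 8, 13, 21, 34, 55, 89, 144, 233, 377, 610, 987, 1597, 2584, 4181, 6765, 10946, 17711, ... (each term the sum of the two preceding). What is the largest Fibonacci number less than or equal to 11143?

10946 ≤ 11143 < 17711, so the largest Fibonacci number not exceeding 11143 is 10946.

10946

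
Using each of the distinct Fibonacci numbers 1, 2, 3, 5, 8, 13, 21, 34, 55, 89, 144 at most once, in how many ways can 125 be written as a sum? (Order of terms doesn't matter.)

5

125 = 89+34+2 = 89+21+13+2 = 89+21+8+5+2 = … (2 more), for 5 in all.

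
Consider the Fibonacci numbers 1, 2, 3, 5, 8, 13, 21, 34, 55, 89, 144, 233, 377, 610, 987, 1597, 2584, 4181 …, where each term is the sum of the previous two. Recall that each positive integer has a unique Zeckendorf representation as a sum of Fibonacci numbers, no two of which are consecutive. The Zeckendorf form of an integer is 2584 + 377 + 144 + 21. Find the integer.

3126

2584 + 377 + 144 + 21 = 3126.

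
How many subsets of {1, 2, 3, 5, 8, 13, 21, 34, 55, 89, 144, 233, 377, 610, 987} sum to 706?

8

Each representation comes from the Zeckendorf form by replacing some F_k with F_{k−1} + F_{k−2} where possible.
706 = 610+89+5+2 = 610+55+34+5+2 = 377+233+89+5+2 = 610+55+21+13+5+2 = … (4 more), for 8 in all.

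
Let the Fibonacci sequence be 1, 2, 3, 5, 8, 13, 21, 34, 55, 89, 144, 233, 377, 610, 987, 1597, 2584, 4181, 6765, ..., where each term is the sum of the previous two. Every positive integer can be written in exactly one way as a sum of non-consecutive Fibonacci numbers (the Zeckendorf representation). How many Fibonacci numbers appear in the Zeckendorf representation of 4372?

Greedily peel off the largest Fibonacci term at each step:
4181 ≤ 4372 < 6765, so take 4181; remainder 191
144 ≤ 191 < 233, so take 144; remainder 47
34 ≤ 47 < 55, so take 34; remainder 13
13 ≤ 13 < 21, so take 13; remainder 0
4372 = 4181 + 144 + 34 + 13, which has 4 terms.

4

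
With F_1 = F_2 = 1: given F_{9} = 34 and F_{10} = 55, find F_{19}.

By F_{2k+1} = F_k² + F_{k+1}²: F_{19} = 34² + 55² = 1156 + 3025 = 4181.

4181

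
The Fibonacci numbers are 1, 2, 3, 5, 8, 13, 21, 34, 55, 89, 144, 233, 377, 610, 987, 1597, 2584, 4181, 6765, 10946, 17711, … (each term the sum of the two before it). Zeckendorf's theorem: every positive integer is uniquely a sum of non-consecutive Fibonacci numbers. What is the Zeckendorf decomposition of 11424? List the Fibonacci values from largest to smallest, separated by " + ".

10946 + 377 + 89 + 8 + 3 + 1

Repeatedly subtract the largest Fibonacci number that fits:
largest Fibonacci ≤ 11424 is 10946; 11424 − 10946 = 478
largest Fibonacci ≤ 478 is 377; 478 − 377 = 101
largest Fibonacci ≤ 101 is 89; 101 − 89 = 12
largest Fibonacci ≤ 12 is 8; 12 − 8 = 4
largest Fibonacci ≤ 4 is 3; 4 − 3 = 1
largest Fibonacci ≤ 1 is 1; 1 − 1 = 0
So 11424 = 10946 + 377 + 89 + 8 + 3 + 1, with no two terms consecutive in the sequence.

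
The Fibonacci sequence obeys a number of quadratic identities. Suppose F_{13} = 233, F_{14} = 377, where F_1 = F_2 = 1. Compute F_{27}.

196418

By the addition formula F_{m+n} = F_m F_{n+1} + F_{m−1} F_n with m=14, n=13: F_{27} = 377·377 + 233·233 = 142129 + 54289 = 196418.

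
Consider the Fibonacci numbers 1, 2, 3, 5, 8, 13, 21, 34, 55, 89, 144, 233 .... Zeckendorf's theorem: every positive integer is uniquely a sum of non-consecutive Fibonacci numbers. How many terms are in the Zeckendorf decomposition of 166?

3

take 144 (≤ 166); 166 − 144 = 22
take 21 (≤ 22); 22 − 21 = 1
take 1 (≤ 1); 1 − 1 = 0
166 = 144 + 21 + 1, which has 3 terms.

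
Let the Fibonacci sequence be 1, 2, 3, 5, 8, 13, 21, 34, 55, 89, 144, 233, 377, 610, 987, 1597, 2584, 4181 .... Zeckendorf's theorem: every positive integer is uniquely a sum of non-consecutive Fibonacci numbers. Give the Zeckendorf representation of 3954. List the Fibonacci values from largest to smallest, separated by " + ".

Greedy algorithm:
largest Fibonacci ≤ 3954 is 2584; 3954 − 2584 = 1370
largest Fibonacci ≤ 1370 is 987; 1370 − 987 = 383
largest Fibonacci ≤ 383 is 377; 383 − 377 = 6
largest Fibonacci ≤ 6 is 5; 6 − 5 = 1
largest Fibonacci ≤ 1 is 1; 1 − 1 = 0
So 3954 = 2584 + 987 + 377 + 5 + 1, with no two terms consecutive in the sequence.

2584 + 987 + 377 + 5 + 1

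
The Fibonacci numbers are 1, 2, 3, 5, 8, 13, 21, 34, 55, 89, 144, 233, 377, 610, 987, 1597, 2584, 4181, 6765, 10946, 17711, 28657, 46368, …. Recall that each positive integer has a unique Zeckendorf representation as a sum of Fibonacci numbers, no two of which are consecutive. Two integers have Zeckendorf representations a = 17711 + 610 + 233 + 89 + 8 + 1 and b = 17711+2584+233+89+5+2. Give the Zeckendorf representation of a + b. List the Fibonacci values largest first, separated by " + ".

28657 + 6765 + 2584 + 987 + 233 + 34 + 13 + 3

The two numbers are 18652 and 20624, so their sum is 39276.
subtract 28657 from 39276: 10619 remains
subtract 6765 from 10619: 3854 remains
subtract 2584 from 3854: 1270 remains
subtract 987 from 1270: 283 remains
subtract 233 from 283: 50 remains
subtract 34 from 50: 16 remains
subtract 13 from 16: 3 remains
subtract 3 from 3: 0 remains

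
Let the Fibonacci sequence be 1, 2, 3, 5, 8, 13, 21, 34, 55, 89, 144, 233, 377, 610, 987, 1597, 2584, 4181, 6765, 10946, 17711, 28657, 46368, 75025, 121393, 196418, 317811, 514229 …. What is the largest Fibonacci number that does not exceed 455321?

317811

317811 ≤ 455321 < 514229, so the largest Fibonacci number not exceeding 455321 is 317811.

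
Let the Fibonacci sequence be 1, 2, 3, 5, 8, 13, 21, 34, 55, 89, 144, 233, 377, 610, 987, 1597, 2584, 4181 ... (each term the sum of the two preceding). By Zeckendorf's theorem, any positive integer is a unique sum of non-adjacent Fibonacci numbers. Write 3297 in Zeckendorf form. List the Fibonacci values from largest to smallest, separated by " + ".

3297 − 2584 = 713
713 − 610 = 103
103 − 89 = 14
14 − 13 = 1
1 − 1 = 0
So 3297 = 2584 + 610 + 89 + 13 + 1, with no two terms consecutive in the sequence.

2584 + 610 + 89 + 13 + 1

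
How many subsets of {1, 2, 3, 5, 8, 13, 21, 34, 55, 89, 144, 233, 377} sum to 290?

8

Each representation comes from the Zeckendorf form by replacing some F_k with F_{k−1} + F_{k−2} where possible.
290 = 233+55+2 = 233+34+21+2 = 144+89+55+2 = 233+34+13+8+2 = 144+89+34+21+2 = … (3 more), for 8 in all.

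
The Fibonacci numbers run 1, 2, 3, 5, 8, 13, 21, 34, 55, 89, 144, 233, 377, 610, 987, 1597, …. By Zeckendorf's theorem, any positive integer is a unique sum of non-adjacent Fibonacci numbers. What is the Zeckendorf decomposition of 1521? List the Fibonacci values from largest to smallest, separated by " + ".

987 + 377 + 144 + 13

Repeatedly subtract the largest Fibonacci number that fits:
subtract 987 from 1521: 534 remains
subtract 377 from 534: 157 remains
subtract 144 from 157: 13 remains
subtract 13 from 13: 0 remains
So 1521 = 987 + 377 + 144 + 13, with no two terms consecutive in the sequence.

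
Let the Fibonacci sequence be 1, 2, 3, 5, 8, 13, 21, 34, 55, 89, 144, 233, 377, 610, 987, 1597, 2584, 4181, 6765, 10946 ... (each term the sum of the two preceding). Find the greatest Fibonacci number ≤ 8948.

6765

6765 ≤ 8948 < 10946, so the largest Fibonacci number not exceeding 8948 is 6765.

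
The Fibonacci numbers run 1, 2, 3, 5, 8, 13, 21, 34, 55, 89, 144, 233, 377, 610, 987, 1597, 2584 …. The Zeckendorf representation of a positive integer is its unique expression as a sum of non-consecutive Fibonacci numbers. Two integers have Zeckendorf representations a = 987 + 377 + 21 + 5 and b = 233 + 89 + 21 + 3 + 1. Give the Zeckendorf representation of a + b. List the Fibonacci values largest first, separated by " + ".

1597 + 89 + 34 + 13 + 3 + 1

The two numbers are 1390 and 347, so their sum is 1737.
largest Fibonacci ≤ 1737 is 1597; 1737 − 1597 = 140
largest Fibonacci ≤ 140 is 89; 140 − 89 = 51
largest Fibonacci ≤ 51 is 34; 51 − 34 = 17
largest Fibonacci ≤ 17 is 13; 17 − 13 = 4
largest Fibonacci ≤ 4 is 3; 4 − 3 = 1
largest Fibonacci ≤ 1 is 1; 1 − 1 = 0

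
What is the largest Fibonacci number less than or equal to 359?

233

233 ≤ 359 < 377, so the largest Fibonacci number not exceeding 359 is 233.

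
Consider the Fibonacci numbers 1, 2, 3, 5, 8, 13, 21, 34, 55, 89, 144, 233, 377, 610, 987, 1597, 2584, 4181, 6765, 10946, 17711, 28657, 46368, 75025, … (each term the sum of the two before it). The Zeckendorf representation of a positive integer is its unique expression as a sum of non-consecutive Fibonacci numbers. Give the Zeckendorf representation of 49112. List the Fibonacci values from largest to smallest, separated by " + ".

49112: greatest Fibonacci not exceeding it is 46368, leaving 2744
2744: greatest Fibonacci not exceeding it is 2584, leaving 160
160: greatest Fibonacci not exceeding it is 144, leaving 16
16: greatest Fibonacci not exceeding it is 13, leaving 3
3: greatest Fibonacci not exceeding it is 3, leaving 0
So 49112 = 46368 + 2584 + 144 + 13 + 3, with no two terms consecutive in the sequence.

46368 + 2584 + 144 + 13 + 3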